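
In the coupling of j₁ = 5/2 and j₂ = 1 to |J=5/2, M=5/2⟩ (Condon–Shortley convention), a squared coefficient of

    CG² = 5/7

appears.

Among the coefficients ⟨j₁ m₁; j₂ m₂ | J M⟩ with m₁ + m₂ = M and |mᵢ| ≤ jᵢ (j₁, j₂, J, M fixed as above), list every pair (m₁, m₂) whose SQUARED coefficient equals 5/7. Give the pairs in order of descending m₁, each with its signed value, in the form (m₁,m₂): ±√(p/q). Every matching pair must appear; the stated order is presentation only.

(5/2,0): +√(5/7)

Admissible pairs with m₁+m₂ = M = 5/2: (3/2,1), (5/2,0)
  (m₁,m₂)=(5/2,0): CG² = 5/7, CG = +√(5/7)   ← matches the target
  (m₁,m₂)=(3/2,1): CG² = 2/7, CG = −√(2/7)
Pairs with CG² = 5/7: (5/2,0): +√(5/7)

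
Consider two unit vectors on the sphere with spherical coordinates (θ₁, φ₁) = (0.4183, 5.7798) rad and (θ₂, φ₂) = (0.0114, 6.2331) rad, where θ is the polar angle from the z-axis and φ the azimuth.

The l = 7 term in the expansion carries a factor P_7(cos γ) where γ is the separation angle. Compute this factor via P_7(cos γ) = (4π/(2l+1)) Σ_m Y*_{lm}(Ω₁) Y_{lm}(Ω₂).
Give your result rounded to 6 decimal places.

-0.284571

Term-by-term m-sum for l=7 (normalisation 4π/15 = 0.837758):
  term(m=-7) = -0.000000+0.000000i   from Y*(Ω₁)=-0.000847+0.000340i, Y(Ω₂)=+0.000000+0.000000i
  term(m=-6) = -0.000000-0.000000i   from Y*(Ω₁)=-0.007624-0.000929i, Y(Ω₂)=+0.000000+0.000000i
  term(m=-5) = -0.000000-0.000000i   from Y*(Ω₁)=-0.032440-0.023389i, Y(Ω₂)=+0.000000+0.000000i
  term(m=-4) = -0.000000-0.000000i   from Y*(Ω₁)=-0.061441-0.129585i, Y(Ω₂)=+0.000000+0.000000i
  term(m=-3) = +0.000001-0.000005i   from Y*(Ω₁)=+0.021388-0.352264i, Y(Ω₂)=+0.000013+0.000002i
  term(m=-2) = +0.000324-0.000414i   from Y*(Ω₁)=+0.288202-0.455603i, Y(Ω₂)=+0.000971+0.000098i
  term(m=-1) = +0.013417-0.006536i   from Y*(Ω₁)=+0.280780-0.154627i, Y(Ω₂)=+0.046502+0.002331i
  term(m=+0) = -0.367166-0.000000i   from Y*(Ω₁)=-0.336676-0.000000i, Y(Ω₂)=+1.090561+0.000000i
  term(m=+1) = +0.013417+0.006536i   from Y*(Ω₁)=-0.280780-0.154627i, Y(Ω₂)=-0.046502+0.002331i
  term(m=+2) = +0.000324+0.000414i   from Y*(Ω₁)=+0.288202+0.455603i, Y(Ω₂)=+0.000971-0.000098i
  term(m=+3) = +0.000001+0.000005i   from Y*(Ω₁)=-0.021388-0.352264i, Y(Ω₂)=-0.000013+0.000002i
  term(m=+4) = -0.000000+0.000000i   from Y*(Ω₁)=-0.061441+0.129585i, Y(Ω₂)=+0.000000-0.000000i
  term(m=+5) = -0.000000+0.000000i   from Y*(Ω₁)=+0.032440-0.023389i, Y(Ω₂)=-0.000000+0.000000i
  term(m=+6) = -0.000000+0.000000i   from Y*(Ω₁)=-0.007624+0.000929i, Y(Ω₂)=+0.000000-0.000000i
  term(m=+7) = -0.000000-0.000000i   from Y*(Ω₁)=+0.000847+0.000340i, Y(Ω₂)=-0.000000+0.000000i
Accumulated sum -0.339681+0.000000i; after 4π/(2l+1) scaling, -0.284571+0.000000i ⇒ P_7 = -0.284571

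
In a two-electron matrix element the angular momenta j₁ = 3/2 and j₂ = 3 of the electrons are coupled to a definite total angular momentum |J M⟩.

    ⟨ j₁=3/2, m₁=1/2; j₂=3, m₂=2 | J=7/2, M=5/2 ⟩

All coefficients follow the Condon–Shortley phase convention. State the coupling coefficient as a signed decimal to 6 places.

-0.377964

triangle: 1!×2!×5!/9! = 240/362880
(j±m)!: 2!×1!×5!×1!×6!×1! = 172800
prefactor² = (2J+1)×Δ×N² = 6400/7
  k=0: +1/(0!×1!×1!×5!×1!×0!) = 1/120
  k=1: −1/(1!×0!×0!×4!×2!×1!) = -1/48
Σ = -1/80  ⇒  CG² = 6400/7×(-1/80)² = 1/7
CG = −√(1/7) = -0.377964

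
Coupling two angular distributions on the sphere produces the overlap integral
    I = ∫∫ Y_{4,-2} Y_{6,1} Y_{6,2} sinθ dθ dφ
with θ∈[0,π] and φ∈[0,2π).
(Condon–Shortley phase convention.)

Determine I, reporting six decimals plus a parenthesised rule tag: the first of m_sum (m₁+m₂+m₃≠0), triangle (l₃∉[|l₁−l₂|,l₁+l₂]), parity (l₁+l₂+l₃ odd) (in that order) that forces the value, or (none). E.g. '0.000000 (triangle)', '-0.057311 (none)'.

m-sum = -2 + 1 + 2 = 1 ≠ 0 ⇒ I = 0

0.000000 (m_sum)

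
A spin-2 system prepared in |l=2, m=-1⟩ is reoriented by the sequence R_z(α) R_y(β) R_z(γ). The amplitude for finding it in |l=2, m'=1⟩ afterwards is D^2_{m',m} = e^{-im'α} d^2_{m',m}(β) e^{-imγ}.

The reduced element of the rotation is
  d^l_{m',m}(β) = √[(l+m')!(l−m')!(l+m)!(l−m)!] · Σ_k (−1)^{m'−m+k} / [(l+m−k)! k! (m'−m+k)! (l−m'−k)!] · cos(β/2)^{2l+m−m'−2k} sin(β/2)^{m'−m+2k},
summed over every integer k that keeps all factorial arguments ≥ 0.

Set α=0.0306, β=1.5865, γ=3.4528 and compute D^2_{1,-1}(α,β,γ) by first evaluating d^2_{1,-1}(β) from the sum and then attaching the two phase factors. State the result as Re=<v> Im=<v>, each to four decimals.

Split into d^2_{1,-1}(β=1.5865) × two z-phases.
With c≡cos(β/2)=0.701533 and s≡sin(β/2)=0.712637, N=[6·1·1·6]^{1/2}=6.000000
k: max(0,(-1)−(1))=0 … min(2+(-1),2−(1))=1
  k=0: (−1)^2·6.0000/(2)·0.7015^2·0.7126^2 = +0.749815
  k=1: (−1)^3·6.0000/(6)·0.7015^0·0.7126^4 = -0.257913
d^2_{1,-1}(1.5865) = +0.749815 -0.257913 = +0.491902
D = (+0.999532-0.030595i)·(+0.491902)·(-0.951965-0.306208i) = -0.472662-0.136227i

Re=-0.4727 Im=-0.1362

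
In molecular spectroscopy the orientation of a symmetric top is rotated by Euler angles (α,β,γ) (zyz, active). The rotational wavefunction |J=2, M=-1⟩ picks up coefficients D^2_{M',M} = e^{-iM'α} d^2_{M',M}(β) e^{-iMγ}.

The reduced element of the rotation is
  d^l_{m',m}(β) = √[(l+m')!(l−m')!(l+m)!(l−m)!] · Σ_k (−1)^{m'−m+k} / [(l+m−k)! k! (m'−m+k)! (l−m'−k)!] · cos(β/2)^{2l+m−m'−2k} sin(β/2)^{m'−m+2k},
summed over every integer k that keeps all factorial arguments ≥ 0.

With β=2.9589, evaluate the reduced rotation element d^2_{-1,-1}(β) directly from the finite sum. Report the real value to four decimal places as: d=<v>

d^2_{-1,-1}(β=2.9589) via the finite sum:
With c≡cos(β/2)=0.091219 and s≡sin(β/2)=0.995831, N=[1·6·1·6]^{1/2}=6.000000
The bounds max(0,m−m')=0 and min(l+m,l−m')=1 give 2 terms
  k=0: (−1)^0·6.0000/(6)·0.0912^4·0.9958^0 = +0.000069
  k=1: (−1)^1·6.0000/(2)·0.0912^2·0.9958^2 = -0.024755
d^2_{-1,-1}(2.9589) = +0.000069 -0.024755 = -0.024686

d=-0.0247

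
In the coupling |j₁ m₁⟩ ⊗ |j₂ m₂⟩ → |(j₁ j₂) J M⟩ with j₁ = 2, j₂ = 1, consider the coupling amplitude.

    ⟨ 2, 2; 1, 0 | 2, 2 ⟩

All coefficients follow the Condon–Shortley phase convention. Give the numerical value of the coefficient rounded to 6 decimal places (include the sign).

triangle: 1!*3!*1!/6! = 6/720
(j±m)!: 4!*0!*1!*1!*4!*0! = 576
prefactor² = (2J+1)*Δ*N² = 24
  k=0: +1/(0!*1!*0!*1!*3!*0!) = 1/6
Σ = 1/6  ⇒  CG² = 24*(1/6)² = 2/3
CG = +√(2/3) = +0.816497

+0.816497  (= +√(2/3))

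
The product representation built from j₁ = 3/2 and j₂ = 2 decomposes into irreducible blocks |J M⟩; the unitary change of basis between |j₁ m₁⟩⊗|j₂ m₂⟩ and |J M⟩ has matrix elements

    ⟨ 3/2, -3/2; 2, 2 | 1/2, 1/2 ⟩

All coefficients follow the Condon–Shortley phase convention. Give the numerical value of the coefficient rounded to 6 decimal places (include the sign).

−√(2/5) ≈ -0.632456

j₁+j₂−J=3  J+j₁−j₂=0  J−j₁+j₂=1  j₁+j₂+J+1=5
(j₁±m₁, j₂±m₂, J±M) = (0,3,4,0,1,0)
P² = 72/5
sum k=3..3:
  [3] −1/6 = -1/6
S = -1/6
C² = P²·S² = 2/5 ; C = -0.632456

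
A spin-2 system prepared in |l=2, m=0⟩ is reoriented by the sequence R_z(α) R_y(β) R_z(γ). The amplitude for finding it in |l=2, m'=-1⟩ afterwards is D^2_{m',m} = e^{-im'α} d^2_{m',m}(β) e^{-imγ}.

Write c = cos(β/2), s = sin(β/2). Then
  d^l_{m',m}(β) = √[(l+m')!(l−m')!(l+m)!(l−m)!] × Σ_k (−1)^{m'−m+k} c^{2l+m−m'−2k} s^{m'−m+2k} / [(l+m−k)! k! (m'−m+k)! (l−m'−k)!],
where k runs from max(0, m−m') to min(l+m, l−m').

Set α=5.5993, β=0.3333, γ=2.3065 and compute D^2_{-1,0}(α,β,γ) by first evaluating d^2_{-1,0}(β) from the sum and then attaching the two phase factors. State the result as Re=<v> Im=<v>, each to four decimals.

First d^2_{-1,0}(β=0.3333), then the phase factors e^{-i(-1)α} and e^{-i(0)γ}:
Half-angle: c=0.986146, s=0.165880. N=√(1·6·2·2)=4.898979
The bounds max(0,m−m')=1 and min(l+m,l−m')=2 give 2 terms
  k=1: (−1)^0·4.8990/(2)·0.9861^3·0.1659^1 = +0.389666
  k=2: (−1)^1·4.8990/(2)·0.9861^1·0.1659^3 = -0.011025
d^2_{-1,0}(0.3333) = +0.389666 -0.011025 = +0.378641
Phases: e^{-i·(-1)·5.5993}=+0.775124-0.631809i, e^{-i·(0)·2.3065}=+1.000000+0.000000i ⇒ D=+0.293493-0.239229i

Re=0.2935 Im=-0.2392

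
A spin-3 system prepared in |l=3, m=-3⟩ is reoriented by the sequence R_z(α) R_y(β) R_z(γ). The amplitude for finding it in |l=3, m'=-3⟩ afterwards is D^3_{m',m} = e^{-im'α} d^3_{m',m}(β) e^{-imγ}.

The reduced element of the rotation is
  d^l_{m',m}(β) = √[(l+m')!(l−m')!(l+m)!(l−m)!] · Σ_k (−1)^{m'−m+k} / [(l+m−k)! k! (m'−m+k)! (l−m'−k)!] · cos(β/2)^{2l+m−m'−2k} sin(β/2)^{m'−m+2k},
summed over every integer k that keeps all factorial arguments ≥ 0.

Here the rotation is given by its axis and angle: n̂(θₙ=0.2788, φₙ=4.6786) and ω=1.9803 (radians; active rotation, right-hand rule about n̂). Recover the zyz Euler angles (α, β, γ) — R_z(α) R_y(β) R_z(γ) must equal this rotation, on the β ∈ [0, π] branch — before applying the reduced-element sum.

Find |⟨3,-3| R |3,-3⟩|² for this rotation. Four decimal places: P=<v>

P=0.7215

Axis–angle → zyz. n̂ = (sinθₙcosφₙ, sinθₙsinφₙ, cosθₙ) = (-0.009297, -0.275045, +0.961386), ω = 1.9803.
R = I cosω + sinω [n̂]ₓ + (1−cosω) n̂n̂ᵀ gives
  R = [-0.398033, -0.878322, -0.264801; +0.885473, -0.292384, -0.361178; +0.239807, -0.378235, +0.894109]
β = atan2(√(R₁₃²+R₂₃²), R₃₃) = 0.464358; α = atan2(R₂₃, R₁₃) mod 2π = 4.079754; γ = atan2(R₃₂, −R₃₁) mod 2π = 4.147332
D^3_{-3,-3}(4.0798,0.4644,4.1473) = e^{-i·-3·4.0798}·d^3_{-3,-3}(0.4644)·e^{-i·-3·4.1473}. Compute d first:
c=cos(0.464358/2)=0.973167, s=sin(0.464358/2)=0.230099; N=√[1·720·1·720]=720.000000
k: max(0,(-3)−(-3))=0 … min(3+(-3),3−(-3))=0
  k=0: (−1)^0·720.0000/(720)·0.9732^6·0.2301^0 = +0.849425
d^3_{-3,-3}(0.4644) = +0.849425
|D^3_{-3,-3}|² = |d^3_{-3,-3}(β)|² = (+0.849425)² = 0.721523 (the z-rotation phases have unit modulus)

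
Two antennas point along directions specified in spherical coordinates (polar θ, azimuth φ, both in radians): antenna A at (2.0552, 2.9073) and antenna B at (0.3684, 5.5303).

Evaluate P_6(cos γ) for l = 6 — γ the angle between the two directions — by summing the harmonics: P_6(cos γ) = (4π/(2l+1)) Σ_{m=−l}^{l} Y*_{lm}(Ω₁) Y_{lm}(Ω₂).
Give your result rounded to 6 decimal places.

Expand P_6 via completeness: Σ_{m} conj(Y_{6,m}) at Ω₁ times Y_{6,m} at Ω₂ —
  m=-6: (+0.038121-0.228877i) × (-0.000204-0.001034i) = -0.000244+0.000007i  (running Σ = -0.000244+0.000007i)
  m=-5: (+0.164450-0.389684i) × (-0.007680-0.005516i) = -0.003413+0.002086i  (running Σ = -0.003657+0.002093i)
  m=-4: (+0.179492-0.244312i) × (-0.051013+0.006672i) = -0.007526+0.013661i  (running Σ = -0.011183+0.015754i)
  m=-3: (-0.098575+0.083515i) × (-0.118446+0.144139i) = -0.000362-0.024101i  (running Σ = -0.011545-0.008347i)
  m=-2: (-0.307572+0.155689i) × (+0.028353+0.435406i) = -0.076508-0.129505i  (running Σ = -0.088054-0.137851i)
  m=-1: (+0.007622-0.001819i) × (+0.392505+0.367777i) = +0.003661+0.002089i  (running Σ = -0.084393-0.135762i)
  m=0: (+0.337696-0.000000i) × (+0.004200+0.000000i) = +0.001418+0.000000i  (running Σ = -0.082975-0.135762i)
  m=1: (-0.007622-0.001819i) × (-0.392505+0.367777i) = +0.003661-0.002089i  (running Σ = -0.079314-0.137851i)
  m=2: (-0.307572-0.155689i) × (+0.028353-0.435406i) = -0.076508+0.129505i  (running Σ = -0.155822-0.008347i)
  m=3: (+0.098575+0.083515i) × (+0.118446+0.144139i) = -0.000362+0.024101i  (running Σ = -0.156184+0.015754i)
  m=4: (+0.179492+0.244312i) × (-0.051013-0.006672i) = -0.007526-0.013661i  (running Σ = -0.163711+0.002093i)
  m=5: (-0.164450-0.389684i) × (+0.007680-0.005516i) = -0.003413-0.002086i  (running Σ = -0.167123+0.000007i)
  m=6: (+0.038121+0.228877i) × (-0.000204+0.001034i) = -0.000244-0.000007i  (running Σ = -0.167368-0.000000i)
Σ over m = -0.167368-0.000000i; ×(4π/13) → -0.161785-0.000000i. Real part: -0.161785

-0.161785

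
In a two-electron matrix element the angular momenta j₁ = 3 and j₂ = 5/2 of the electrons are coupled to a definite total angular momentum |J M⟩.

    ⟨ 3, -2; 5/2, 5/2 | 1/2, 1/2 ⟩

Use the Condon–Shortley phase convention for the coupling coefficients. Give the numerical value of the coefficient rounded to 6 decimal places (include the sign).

√[2·5!1!0!/7! · 1!5!5!0!1!0!] = √(4800/7)
  +(−1)^5/∏(5,0,0,0,1,0)! = -1/120  (running -1/120)
⟨..|..⟩ = √(4800/7)·(-1/120) = -0.218218

-0.218218  (= −√(1/21))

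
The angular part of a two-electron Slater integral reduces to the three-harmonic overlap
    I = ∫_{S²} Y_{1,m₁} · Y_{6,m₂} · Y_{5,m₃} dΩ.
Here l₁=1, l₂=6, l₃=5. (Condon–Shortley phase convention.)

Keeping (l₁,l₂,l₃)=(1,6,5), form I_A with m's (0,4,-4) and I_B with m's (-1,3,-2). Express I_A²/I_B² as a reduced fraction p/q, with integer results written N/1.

5/9

l's match ⇒ only the (l;m) 3-j factors differ between A and B.
A: triangle coeff Δ(1,6,5) = 1/858; Σ_t [1,1]: t=1:−1/362880 = -1/362880; (3j)²=10/429 [(1 6 5; 0 4 -4)], sign=+1
B: triangle coeff Δ(1,6,5) = 1/858; Σ_t [2,2]: t=2:+1/60480 = 1/60480; (3j)²=6/143 [(1 6 5; -1 3 -2)], sign=-1
I_A²/I_B² = (10/429)/(6/143) = 5/9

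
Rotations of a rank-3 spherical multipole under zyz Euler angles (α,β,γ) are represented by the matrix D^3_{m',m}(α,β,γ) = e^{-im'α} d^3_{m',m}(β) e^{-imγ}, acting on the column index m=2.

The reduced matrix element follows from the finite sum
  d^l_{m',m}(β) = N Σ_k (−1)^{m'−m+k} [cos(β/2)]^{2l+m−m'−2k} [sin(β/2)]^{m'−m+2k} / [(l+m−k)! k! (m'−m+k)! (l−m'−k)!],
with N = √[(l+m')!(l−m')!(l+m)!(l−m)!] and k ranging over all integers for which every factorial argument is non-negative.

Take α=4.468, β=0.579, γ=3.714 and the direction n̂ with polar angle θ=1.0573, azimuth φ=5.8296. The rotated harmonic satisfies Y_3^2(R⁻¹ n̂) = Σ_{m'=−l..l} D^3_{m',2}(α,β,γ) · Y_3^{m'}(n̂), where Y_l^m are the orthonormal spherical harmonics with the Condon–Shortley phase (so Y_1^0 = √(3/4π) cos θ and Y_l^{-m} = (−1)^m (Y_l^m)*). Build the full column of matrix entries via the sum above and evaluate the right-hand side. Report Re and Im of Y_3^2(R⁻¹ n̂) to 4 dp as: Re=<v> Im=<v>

Re=-0.2484 Im=0.2950

Need the full column D^3_{m',2} for m'=−3..3 at α=4.4680, β=0.5790, γ=3.7140.
cos(β/2)=0.958387, sin(β/2)=0.285473
d^3_{-3,2}: single k=5 term ⇒ +0.004451;  D = +0.004242-0.001346i
d^3_{-2,2}: k∈[4..5] ⇒ +0.030501 -0.000541 = +0.029960;  D = +0.001880+0.029901i
d^3_{-1,2}: k∈[3..4] ⇒ +0.129523 -0.005746 = +0.123777;  D = -0.121742-0.022354i
d^3_{0,2}: k∈[2..3] ⇒ +0.376577 -0.033412 = +0.343165;  D = +0.141801-0.312498i
d^3_{1,2}: k∈[1..2] ⇒ +0.729910 -0.129523 = +0.600386;  D = +0.470458+0.373006i
d^3_{2,2}: k∈[0..1] ⇒ +0.774898 -0.343766 = +0.431132;  D = -0.341636+0.262982i
d^3_{3,2}: single k=0 term ⇒ -0.565386;  D = +0.226222+0.518155i
Y_3^{m'}(θ=1.0573,φ=5.8296) and Σ D·Y over m':
  (+0.0042-0.0013i)·(+0.0575+0.2697i)  (+0.0019+0.0299i)·(+0.2346+0.3000i)  (-0.1217-0.0224i)·(+0.0523+0.0255i)  (+0.1418-0.3125i)·(-0.3288+0.0000i)  (+0.4705+0.3730i)·(-0.0523+0.0255i)  (-0.3416+0.2630i)·(+0.2346-0.3000i)  (+0.2262+0.5182i)·(-0.0575+0.2697i)
Y_3^2(R⁻¹ n̂) = -0.248400+0.295033i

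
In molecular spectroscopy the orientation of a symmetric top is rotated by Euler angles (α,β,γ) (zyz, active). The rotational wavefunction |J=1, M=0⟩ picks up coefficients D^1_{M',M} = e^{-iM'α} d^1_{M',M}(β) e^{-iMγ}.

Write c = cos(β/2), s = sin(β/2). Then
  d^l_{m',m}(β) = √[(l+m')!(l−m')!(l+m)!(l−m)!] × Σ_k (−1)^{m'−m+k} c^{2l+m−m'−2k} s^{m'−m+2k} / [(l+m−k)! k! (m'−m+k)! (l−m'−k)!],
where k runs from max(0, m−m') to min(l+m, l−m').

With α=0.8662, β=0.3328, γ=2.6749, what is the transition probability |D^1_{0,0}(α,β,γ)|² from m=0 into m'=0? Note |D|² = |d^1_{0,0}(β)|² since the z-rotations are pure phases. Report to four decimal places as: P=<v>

P=0.8933

D^1_{0,0}(0.8662,0.3328,2.6749) = e^{-i·0·0.8662}·d^1_{0,0}(0.3328)·e^{-i·0·2.6749}. Compute d first:
Half-angle: c=0.986187, s=0.165633. N=√(1·1·1·1)=1.000000
The bounds max(0,m−m')=0 and min(l+m,l−m')=1 give 2 terms
  k=0: (−1)^0·1.0000/(1)·0.9862^2·0.1656^0 = +0.972566
  k=1: (−1)^1·1.0000/(1)·0.9862^0·0.1656^2 = -0.027434
d^1_{0,0}(0.3328) = +0.972566 -0.027434 = +0.945131
|D^1_{0,0}|² = |d^1_{0,0}(β)|² = (+0.945131)² = 0.893273 (the z-rotation phases have unit modulus)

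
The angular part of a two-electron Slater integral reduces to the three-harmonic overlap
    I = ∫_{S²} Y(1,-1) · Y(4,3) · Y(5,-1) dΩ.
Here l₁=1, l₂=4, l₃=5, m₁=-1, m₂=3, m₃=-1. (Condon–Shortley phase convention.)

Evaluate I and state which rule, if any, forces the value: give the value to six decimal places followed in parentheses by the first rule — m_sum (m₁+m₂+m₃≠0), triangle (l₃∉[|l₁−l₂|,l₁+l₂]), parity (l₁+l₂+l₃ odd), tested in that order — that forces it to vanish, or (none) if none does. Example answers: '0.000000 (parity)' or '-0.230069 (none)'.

m-sum = -1 + 3 − 1 = 1 ≠ 0 ⇒ I = 0

0.000000 (m_sum)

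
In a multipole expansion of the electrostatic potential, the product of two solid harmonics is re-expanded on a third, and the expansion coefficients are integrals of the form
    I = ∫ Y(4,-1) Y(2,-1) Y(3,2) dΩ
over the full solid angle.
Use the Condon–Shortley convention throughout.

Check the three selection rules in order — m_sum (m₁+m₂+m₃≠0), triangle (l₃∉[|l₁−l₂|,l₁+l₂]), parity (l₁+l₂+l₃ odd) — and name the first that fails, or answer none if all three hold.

Σmᵢ = 0  ✓
l₃∈[|l₁−l₂|,l₁+l₂]=[2,6], have l₃=3  ✓
Σlᵢ = 9 ⇒ odd  ✗

parity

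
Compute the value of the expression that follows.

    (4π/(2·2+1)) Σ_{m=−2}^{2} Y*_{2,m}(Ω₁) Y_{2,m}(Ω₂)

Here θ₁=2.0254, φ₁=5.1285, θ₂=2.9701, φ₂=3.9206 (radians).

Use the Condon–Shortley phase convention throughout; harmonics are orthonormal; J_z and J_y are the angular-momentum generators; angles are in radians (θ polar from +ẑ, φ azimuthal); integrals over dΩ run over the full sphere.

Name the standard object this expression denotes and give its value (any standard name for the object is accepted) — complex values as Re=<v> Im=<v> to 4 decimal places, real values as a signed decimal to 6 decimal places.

Legendre polynomial (addition theorem), -0.144113

This sum is the spherical-harmonic addition theorem: it equals the Legendre polynomial P_l(cos γ) of the angle γ between the two directions.
Term-by-term m-sum for l=2 (normalisation 4π/5 = 2.513274):
  term(m=-2) = (-0.002623, 0.002328)   from Y*(Ω₁)=(-0.209911, -0.230550), Y(Ω₂)=(0.000144, -0.011248)
  term(m=-1) = (0.014054, 0.037013)   from Y*(Ω₁)=(-0.123193, 0.278770), Y(Ω₂)=(0.092441, -0.091267)
  term(m=+0) = (-0.080203, -0.000000)   from Y*(Ω₁)=(-0.132956, -0.000000), Y(Ω₂)=(0.603228, 0.000000)
  term(m=+1) = (0.014054, -0.037013)   from Y*(Ω₁)=(0.123193, 0.278770), Y(Ω₂)=(-0.092441, -0.091267)
  term(m=+2) = (-0.002623, -0.002328)   from Y*(Ω₁)=(-0.209911, 0.230550), Y(Ω₂)=(0.000144, 0.011248)
Accumulated sum (-0.057341, -0.000000); after 4π/(2l+1) scaling, (-0.144113, -0.000000) ⇒ P_2 = -0.144113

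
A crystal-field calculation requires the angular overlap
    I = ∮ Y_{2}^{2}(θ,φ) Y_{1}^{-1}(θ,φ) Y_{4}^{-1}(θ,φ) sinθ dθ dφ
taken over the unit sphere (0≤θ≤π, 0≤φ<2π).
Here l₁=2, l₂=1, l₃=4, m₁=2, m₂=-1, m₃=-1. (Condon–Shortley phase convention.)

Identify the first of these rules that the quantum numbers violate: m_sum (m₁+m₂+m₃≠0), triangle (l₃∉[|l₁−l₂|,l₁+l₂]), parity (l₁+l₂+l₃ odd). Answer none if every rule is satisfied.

triangle

Σmᵢ = 0  ✓
l₃∈[|l₁−l₂|,l₁+l₂]=[1,3] required, l₃=4 fails  ✗
Σlᵢ = 7 ⇒ odd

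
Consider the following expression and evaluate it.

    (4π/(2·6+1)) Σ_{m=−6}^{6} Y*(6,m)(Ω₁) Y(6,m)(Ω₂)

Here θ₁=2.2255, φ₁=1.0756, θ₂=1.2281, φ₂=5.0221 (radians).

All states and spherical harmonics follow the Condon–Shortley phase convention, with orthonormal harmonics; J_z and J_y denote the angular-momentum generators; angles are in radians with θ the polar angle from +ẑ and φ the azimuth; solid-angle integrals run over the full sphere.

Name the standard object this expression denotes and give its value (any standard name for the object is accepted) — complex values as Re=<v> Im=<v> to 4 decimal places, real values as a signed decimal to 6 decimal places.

Legendre polynomial (addition theorem), -0.197849

This sum is the spherical-harmonic addition theorem: it equals the Legendre polynomial P_l(cos γ) of the angle γ between the two directions.
Addition theorem: P_6(cos γ) = (4π/13) Σ_m Y*_{lm}(Ω₁) Y_{lm}(Ω₂), m = −6…6:
  m=-6: (+0.118597+0.020409i) × (+0.095612+0.323386i) = +0.004739+0.040304i  (running Σ = +0.004739+0.040304i)
  m=-5: (-0.197621+0.251703i) × (+0.416672+0.009269i) = -0.084676+0.103046i  (running Σ = -0.079937+0.143350i)
  m=-4: (-0.173339-0.398830i) × (+0.022148-0.064251i) = -0.029464+0.002304i  (running Σ = -0.109401+0.145654i)
  m=-3: (+0.212771+0.018174i) × (+0.257547+0.192421i) = +0.051301+0.045622i  (running Σ = -0.058100+0.191276i)
  m=-2: (+0.127796-0.194887i) × (+0.143903-0.102608i) = -0.001607-0.041158i  (running Σ = -0.059706+0.150118i)
  m=-1: (+0.150039+0.277807i) × (+0.080802+0.252499i) = -0.058023+0.060332i  (running Σ = -0.117729+0.210450i)
  m=0: (+0.152636-0.000000i) × (+0.201669+0.000000i) = +0.030782+0.000000i  (running Σ = -0.086947+0.210450i)
  m=1: (-0.150039+0.277807i) × (-0.080802+0.252499i) = -0.058023-0.060332i  (running Σ = -0.144970+0.150118i)
  m=2: (+0.127796+0.194887i) × (+0.143903+0.102608i) = -0.001607+0.041158i  (running Σ = -0.146576+0.191276i)
  m=3: (-0.212771+0.018174i) × (-0.257547+0.192421i) = +0.051301-0.045622i  (running Σ = -0.095275+0.145654i)
  m=4: (-0.173339+0.398830i) × (+0.022148+0.064251i) = -0.029464-0.002304i  (running Σ = -0.124739+0.143350i)
  m=5: (+0.197621+0.251703i) × (-0.416672+0.009269i) = -0.084676-0.103046i  (running Σ = -0.209415+0.040304i)
  m=6: (+0.118597-0.020409i) × (+0.095612-0.323386i) = +0.004739-0.040304i  (running Σ = -0.204676+0.000000i)
Total Σ_m = -0.204676+0.000000i. Multiply by 0.966644: -0.197849+0.000000i. P_6(cos γ) = -0.197849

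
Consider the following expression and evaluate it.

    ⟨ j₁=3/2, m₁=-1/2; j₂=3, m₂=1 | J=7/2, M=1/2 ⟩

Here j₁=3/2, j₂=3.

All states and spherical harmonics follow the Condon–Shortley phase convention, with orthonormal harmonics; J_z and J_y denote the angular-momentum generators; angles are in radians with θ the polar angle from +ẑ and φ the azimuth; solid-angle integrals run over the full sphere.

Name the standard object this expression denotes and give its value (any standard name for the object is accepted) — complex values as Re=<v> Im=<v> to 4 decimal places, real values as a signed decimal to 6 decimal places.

This is a Clebsch–Gordan (vector-coupling) coefficient.
triangle: 1!·2!·5!/9! = 240/362880
(j±m)!: 1!·2!·4!·2!·4!·3! = 13824
prefactor² = (2J+1)·Δ·N² = 512/7
  k=0: +1/(0!·1!·2!·4!·0!·1!) = 1/48
  k=1: −1/(1!·0!·1!·3!·1!·2!) = -1/12
Σ = -1/16  ⇒  CG² = 512/7·(-1/16)² = 2/7
CG = −√(2/7) = -0.534522

Clebsch–Gordan coefficient, −√(2/7) ≈ -0.534522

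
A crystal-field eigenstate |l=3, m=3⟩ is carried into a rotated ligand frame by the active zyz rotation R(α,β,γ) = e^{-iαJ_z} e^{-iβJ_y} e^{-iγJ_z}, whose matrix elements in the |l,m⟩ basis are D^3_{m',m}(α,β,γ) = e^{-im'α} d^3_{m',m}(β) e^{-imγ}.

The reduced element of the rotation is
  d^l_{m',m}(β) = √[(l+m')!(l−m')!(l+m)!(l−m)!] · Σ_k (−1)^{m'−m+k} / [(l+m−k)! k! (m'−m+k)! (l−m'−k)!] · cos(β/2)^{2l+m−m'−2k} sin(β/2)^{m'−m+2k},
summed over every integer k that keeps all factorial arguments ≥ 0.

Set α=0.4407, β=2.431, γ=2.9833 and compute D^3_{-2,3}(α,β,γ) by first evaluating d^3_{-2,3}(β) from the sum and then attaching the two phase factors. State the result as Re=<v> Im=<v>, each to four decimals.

Re=-0.1314 Im=-0.6031

D^3_{-2,3}(0.4407,2.4310,2.9833) = e^{-i·-2·0.4407}·d^3_{-2,3}(2.4310)·e^{-i·3·2.9833}. Compute d first:
Half-angle: c=0.347868, s=0.937543. N=√(1·120·720·1)=293.938769
The bounds max(0,m−m')=5 and min(l+m,l−m')=5 give 1 term
  k=5: (−1)^0·293.9388/(120)·0.3479^1·0.9375^5 = +0.617230
d^3_{-2,3}(2.4310) = +0.617230
D = (+0.636071+0.771630i)·(+0.617230)·(-0.889349-0.457230i) = -0.131394-0.603083i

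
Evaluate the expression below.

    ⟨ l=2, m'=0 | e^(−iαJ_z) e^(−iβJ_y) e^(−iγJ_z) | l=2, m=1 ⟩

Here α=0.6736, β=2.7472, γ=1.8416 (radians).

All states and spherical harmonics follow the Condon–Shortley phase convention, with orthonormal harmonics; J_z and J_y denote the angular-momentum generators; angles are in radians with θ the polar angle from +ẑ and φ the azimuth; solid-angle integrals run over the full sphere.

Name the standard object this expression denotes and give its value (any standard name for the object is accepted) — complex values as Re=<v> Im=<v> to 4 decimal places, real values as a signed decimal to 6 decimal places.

This is a Wigner D-matrix element — the rotation-matrix element ⟨l m'| R(α,β,γ) |l m⟩ in the angular-momentum basis.
Split into d^2_{0,1}(β=2.7472) × two z-phases.
With c≡cos(β/2)=0.195921 and s≡sin(β/2)=0.980620, N=[2·2·6·1]^{1/2}=4.898979
k: max(0,(1)−(0))=1 … min(2+(1),2−(0))=2
  k=1: (−1)^0·4.8990/(2)·0.1959^3·0.9806^1 = +0.018064
  k=2: (−1)^1·4.8990/(2)·0.1959^1·0.9806^3 = -0.452541
d^2_{0,1}(2.7472) = +0.018064 -0.452541 = -0.434477
Attach z-rotation phases: D = e^{-i(0)(0.6736)}·(-0.434477)·e^{-i(1)(1.8416)} = +0.116225+0.418643i

Wigner D-matrix element, Re=0.1162 Im=0.4186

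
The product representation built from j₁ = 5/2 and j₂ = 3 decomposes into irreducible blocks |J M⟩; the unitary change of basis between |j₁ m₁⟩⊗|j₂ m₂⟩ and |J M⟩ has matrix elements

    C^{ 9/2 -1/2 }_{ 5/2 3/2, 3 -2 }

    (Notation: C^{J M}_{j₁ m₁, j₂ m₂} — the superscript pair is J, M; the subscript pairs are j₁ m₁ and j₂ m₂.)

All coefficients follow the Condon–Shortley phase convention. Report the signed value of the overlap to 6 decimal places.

+√(361/1386) ≈ +0.510355

j₁+j₂−J=1  J+j₁−j₂=4  J−j₁+j₂=5  j₁+j₂+J+1=11
(j₁±m₁, j₂±m₂, J±M) = (4,1,1,5,4,5)
P² = 460800/77
sum k=0..1:
  [0] +1/144 = 1/144
  [1] −1/2880 = -1/2880
S = 19/2880
C² = P²·S² = 361/1386 ; C = +0.510355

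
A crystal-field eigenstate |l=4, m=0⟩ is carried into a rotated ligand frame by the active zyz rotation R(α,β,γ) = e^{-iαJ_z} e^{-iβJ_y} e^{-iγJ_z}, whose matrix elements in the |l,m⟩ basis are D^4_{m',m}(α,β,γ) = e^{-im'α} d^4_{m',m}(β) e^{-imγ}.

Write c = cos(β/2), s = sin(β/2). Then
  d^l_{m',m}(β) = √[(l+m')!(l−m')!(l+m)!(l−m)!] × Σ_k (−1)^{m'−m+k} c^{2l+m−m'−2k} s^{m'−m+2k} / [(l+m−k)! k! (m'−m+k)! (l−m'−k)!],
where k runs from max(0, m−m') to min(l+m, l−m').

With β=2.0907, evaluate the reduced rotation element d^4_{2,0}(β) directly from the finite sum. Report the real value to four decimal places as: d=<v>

d=0.2166

d^4_{2,0}(β=2.0907) via the finite sum:
With c≡cos(β/2)=0.501599 and s≡sin(β/2)=0.865100, N=[720·2·24·24]^{1/2}=910.735966
Admissible k: 0..2 (factorial args all ≥0)
  k=0: (−1)^2·910.7360/(96)·0.5016^6·0.8651^2 = +0.113082
  k=1: (−1)^3·910.7360/(36)·0.5016^4·0.8651^4 = -0.896980
  k=2: (−1)^4·910.7360/(96)·0.5016^2·0.8651^6 = +1.000537
d^4_{2,0}(2.0907) = +0.113082 -0.896980 +1.000537 = +0.216639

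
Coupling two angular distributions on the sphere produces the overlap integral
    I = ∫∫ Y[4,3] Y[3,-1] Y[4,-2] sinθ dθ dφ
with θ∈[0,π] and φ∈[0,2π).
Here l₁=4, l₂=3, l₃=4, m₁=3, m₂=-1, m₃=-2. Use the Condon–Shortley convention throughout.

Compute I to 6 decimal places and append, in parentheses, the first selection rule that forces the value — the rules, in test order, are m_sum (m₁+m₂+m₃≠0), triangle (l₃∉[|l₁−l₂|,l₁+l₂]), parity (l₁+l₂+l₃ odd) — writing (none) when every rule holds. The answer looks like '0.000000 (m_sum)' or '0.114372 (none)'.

0.000000 (parity)

L=11 odd ⇒ parity kills the (l;000) factor ⇒ I = 0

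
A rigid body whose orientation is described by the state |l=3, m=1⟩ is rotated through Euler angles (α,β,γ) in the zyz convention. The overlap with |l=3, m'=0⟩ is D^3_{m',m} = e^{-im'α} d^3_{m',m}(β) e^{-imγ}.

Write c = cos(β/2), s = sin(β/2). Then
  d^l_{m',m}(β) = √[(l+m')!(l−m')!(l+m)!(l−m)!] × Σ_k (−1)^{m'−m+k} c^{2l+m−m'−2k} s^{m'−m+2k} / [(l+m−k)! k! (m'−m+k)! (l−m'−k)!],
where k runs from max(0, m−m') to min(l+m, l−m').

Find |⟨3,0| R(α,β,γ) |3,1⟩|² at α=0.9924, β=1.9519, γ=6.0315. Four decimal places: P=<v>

P=0.0154

Split into d^3_{0,1}(β=1.9519) × two z-phases.
Half-angle: c=0.560381, s=0.828235. N=√(6·6·24·2)=41.569219
The bounds max(0,m−m')=1 and min(l+m,l−m')=3 give 3 terms
  k=1: (−1)^0·41.5692/(12)·0.5604^5·0.8282^1 = +0.158549
  k=2: (−1)^1·41.5692/(4)·0.5604^3·0.8282^3 = -1.039019
  k=3: (−1)^2·41.5692/(12)·0.5604^1·0.8282^5 = +0.756556
d^3_{0,1}(1.9519) = +0.158549 -1.039019 +0.756556 = -0.123914
|D^3_{0,1}|² = |d^3_{0,1}(β)|² = (-0.123914)² = 0.015355 (the z-rotation phases have unit modulus)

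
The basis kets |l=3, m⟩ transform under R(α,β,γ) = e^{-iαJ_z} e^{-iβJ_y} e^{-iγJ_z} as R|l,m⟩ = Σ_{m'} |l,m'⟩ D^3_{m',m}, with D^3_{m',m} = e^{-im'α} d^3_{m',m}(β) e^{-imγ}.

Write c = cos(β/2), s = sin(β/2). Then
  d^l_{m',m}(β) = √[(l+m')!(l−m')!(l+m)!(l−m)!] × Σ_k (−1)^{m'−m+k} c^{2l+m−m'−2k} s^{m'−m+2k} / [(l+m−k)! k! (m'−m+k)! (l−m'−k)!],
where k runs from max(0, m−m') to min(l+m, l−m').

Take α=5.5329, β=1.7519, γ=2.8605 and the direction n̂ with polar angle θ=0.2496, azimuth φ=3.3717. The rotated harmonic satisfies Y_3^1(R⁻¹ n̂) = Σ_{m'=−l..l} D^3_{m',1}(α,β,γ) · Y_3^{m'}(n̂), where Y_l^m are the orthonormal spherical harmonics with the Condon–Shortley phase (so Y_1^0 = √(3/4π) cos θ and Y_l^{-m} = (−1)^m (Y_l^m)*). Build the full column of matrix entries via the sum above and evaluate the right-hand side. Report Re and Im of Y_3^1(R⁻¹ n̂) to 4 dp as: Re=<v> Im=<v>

Re=0.1404 Im=0.0764

Need the full column D^3_{m',1} for m'=−3..3 at α=5.5329, β=1.7519, γ=2.8605.
cos(β/2)=0.640267, sin(β/2)=0.768152
d^3_{-3,1}: single k=4 term ⇒ +0.552786;  D = +0.214739+0.509372i
d^3_{-2,1}: k∈[3..4] ⇒ +0.752412 -0.541499 = +0.210913;  D = -0.072583+0.198031i
d^3_{-1,1}: k∈[2..4] ⇒ +0.594965 -1.141831 +0.205439 = -0.341427;  D = +0.304530-0.154382i
d^3_{0,1}: k∈[1..3] ⇒ +0.286315 -1.236339 +0.593182 = -0.356842;  D = +0.342837+0.098990i
d^3_{1,1}: k∈[0..2] ⇒ +0.068892 -0.793286 +0.856373 = +0.131978;  D = -0.067789-0.113239i
d^3_{2,1}: k∈[0..1] ⇒ -0.261369 +0.752412 = +0.491043;  D = +0.102779-0.480166i
d^3_{3,1}: single k=0 term ⇒ +0.384048;  D = +0.314863-0.219897i
Y_3^{m'}(θ=0.2496,φ=3.3717) and Σ D·Y over m':
  (+0.2147+0.5094i)·(-0.0048+0.0040i)  (-0.0726+0.1980i)·(+0.0541-0.0268i)  (+0.3045-0.1544i)·(-0.2872+0.0673i)  (+0.3428+0.0990i)·(+0.6129+0.0000i)  (-0.0678-0.1132i)·(+0.2872+0.0673i)  (+0.1028-0.4802i)·(+0.0541+0.0268i)  (+0.3149-0.2199i)·(+0.0048+0.0040i)
Y_3^1(R⁻¹ n̂) = +0.140365+0.076431i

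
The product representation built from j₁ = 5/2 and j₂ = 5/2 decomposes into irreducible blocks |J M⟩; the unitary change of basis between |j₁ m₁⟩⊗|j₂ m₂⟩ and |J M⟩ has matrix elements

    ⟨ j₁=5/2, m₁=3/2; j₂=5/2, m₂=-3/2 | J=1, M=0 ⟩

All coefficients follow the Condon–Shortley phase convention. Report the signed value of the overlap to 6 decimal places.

j₁+j₂−J=4  J+j₁−j₂=1  J−j₁+j₂=1  j₁+j₂+J+1=7
(j₁±m₁, j₂±m₂, J±M) = (4,1,1,4,1,1)
P² = 288/35
sum k=0..1:
  [0] +1/24 = 1/24
  [1] −1/6 = -1/6
S = -1/8
C² = P²·S² = 9/70 ; C = -0.358569

-0.358569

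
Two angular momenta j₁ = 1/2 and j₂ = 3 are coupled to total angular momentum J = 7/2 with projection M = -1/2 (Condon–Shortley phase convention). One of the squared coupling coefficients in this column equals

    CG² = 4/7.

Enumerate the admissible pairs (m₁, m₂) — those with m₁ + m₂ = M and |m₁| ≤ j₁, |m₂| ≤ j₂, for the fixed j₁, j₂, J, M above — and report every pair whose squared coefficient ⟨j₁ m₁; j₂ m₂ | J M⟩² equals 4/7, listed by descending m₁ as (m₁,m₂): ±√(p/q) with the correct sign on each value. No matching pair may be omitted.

Admissible pairs with m₁+m₂ = M = -1/2: (-1/2,0), (1/2,-1)
  (m₁,m₂)=(1/2,-1): CG² = 3/7, CG = +√(3/7)
  (m₁,m₂)=(-1/2,0): CG² = 4/7, CG = +√(4/7)   ← matches the target
Pairs with CG² = 4/7: (-1/2,0): +√(4/7)

(-1/2,0): +√(4/7)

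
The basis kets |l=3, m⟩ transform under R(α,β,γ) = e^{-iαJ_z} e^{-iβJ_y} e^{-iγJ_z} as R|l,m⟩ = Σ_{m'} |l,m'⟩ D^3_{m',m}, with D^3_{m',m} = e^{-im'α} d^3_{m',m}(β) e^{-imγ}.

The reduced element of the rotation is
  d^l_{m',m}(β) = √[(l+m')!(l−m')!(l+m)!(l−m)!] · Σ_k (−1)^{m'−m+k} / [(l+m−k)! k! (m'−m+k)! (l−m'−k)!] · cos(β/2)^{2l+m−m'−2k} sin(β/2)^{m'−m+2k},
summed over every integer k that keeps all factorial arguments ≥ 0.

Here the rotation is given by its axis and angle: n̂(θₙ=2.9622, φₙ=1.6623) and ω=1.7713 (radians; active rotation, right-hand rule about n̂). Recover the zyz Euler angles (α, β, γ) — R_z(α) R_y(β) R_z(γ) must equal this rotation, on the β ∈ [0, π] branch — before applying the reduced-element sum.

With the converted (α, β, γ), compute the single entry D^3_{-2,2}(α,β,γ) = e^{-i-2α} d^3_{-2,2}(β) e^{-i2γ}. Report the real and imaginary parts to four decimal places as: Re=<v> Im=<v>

Re=0.0017 Im=0.0006

Axis–angle → zyz. n̂ = (sinθₙcosφₙ, sinθₙsinφₙ, cosθₙ) = (-0.016304, +0.177686, -0.983952), ω = 1.7713.
R = I cosω + sinω [n̂]ₓ + (1−cosω) n̂n̂ᵀ gives
  R = [-0.198844, +0.960766, +0.193364; -0.967714, -0.161303, -0.193677; -0.154888, -0.225632, +0.961821]
β = atan2(√(R₁₃²+R₂₃²), R₃₃) = 0.277216; α = atan2(R₂₃, R₁₃) mod 2π = 5.496978; γ = atan2(R₃₂, −R₃₁) mod 2π = 5.313971
D^3_{-2,2}(5.4970,0.2772,5.3140) = e^{-i·-2·5.4970}·d^3_{-2,2}(0.2772)·e^{-i·2·5.3140}. Compute d first:
Half-angle: c=0.990409, s=0.138165. N=√(1·120·120·1)=120.000000
k: max(0,(2)−(-2))=4 … min(3+(2),3−(-2))=5
  k=4: (−1)^0·120.0000/(24)·0.9904^2·0.1382^4 = +0.001787
  k=5: (−1)^1·120.0000/(120)·0.9904^0·0.1382^6 = -0.000007
d^3_{-2,2}(0.2772) = +0.001787 -0.000007 = +0.001780
Attach z-rotation phases: D = e^{-i(-2)(5.4970)}·(+0.001780)·e^{-i(2)(5.3140)} = +0.001662+0.000637i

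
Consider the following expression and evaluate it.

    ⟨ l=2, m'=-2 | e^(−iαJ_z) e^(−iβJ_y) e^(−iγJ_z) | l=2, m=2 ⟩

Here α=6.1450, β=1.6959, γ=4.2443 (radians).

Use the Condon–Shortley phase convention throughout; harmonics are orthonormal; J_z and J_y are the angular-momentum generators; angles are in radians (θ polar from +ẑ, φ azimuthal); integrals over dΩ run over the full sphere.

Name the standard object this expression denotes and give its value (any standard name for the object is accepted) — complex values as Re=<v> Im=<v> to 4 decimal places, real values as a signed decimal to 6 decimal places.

This is a Wigner D-matrix element — the rotation-matrix element ⟨l m'| R(α,β,γ) |l m⟩ in the angular-momentum basis.
Split into d^2_{-2,2}(β=1.6959) × two z-phases.
With c≡cos(β/2)=0.661522 and s≡sin(β/2)=0.749926, N=[1·24·24·1]^{1/2}=24.000000
k∈{4} keeps every argument non-negative
  k=4: (−1)^0·24.0000/(24)·0.6615^0·0.7499^4 = +0.316281
d^2_{-2,2}(1.6959) = +0.316281
D = (+0.962052-0.272866i)·(+0.316281)·(-0.592870-0.805298i) = -0.249897-0.193869i

Wigner D-matrix element, Re=-0.2499 Im=-0.1939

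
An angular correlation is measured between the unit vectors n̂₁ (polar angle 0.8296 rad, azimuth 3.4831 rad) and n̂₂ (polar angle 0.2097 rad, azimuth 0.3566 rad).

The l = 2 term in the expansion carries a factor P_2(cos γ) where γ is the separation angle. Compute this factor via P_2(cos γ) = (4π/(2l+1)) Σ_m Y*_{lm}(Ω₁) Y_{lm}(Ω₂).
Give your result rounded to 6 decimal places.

Addition theorem: P_2(cos γ) = (4π/5) Σ_m Y*_{lm}(Ω₁) Y_{lm}(Ω₂), m = −2…2:
  term(m=-2) = (0.003517, -0.000106)   from Y*(Ω₁)=(0.163038, 0.132657), Y(Ω₂)=(0.012659, -0.010951)
  term(m=-1) = (-0.060515, 0.000913)   from Y*(Ω₁)=(-0.362546, -0.128861), Y(Ω₂)=(0.147400, -0.054910)
  term(m=+0) = (0.068372, 0.000000)   from Y*(Ω₁)=(0.115928, -0.000000), Y(Ω₂)=(0.589782, 0.000000)
  term(m=+1) = (-0.060515, -0.000913)   from Y*(Ω₁)=(0.362546, -0.128861), Y(Ω₂)=(-0.147400, -0.054910)
  term(m=+2) = (0.003517, 0.000106)   from Y*(Ω₁)=(0.163038, -0.132657), Y(Ω₂)=(0.012659, 0.010951)
Accumulated sum (-0.045625, 0.000000); after 4π/(2l+1) scaling, (-0.114668, 0.000000) ⇒ P_2 = -0.114668

-0.114668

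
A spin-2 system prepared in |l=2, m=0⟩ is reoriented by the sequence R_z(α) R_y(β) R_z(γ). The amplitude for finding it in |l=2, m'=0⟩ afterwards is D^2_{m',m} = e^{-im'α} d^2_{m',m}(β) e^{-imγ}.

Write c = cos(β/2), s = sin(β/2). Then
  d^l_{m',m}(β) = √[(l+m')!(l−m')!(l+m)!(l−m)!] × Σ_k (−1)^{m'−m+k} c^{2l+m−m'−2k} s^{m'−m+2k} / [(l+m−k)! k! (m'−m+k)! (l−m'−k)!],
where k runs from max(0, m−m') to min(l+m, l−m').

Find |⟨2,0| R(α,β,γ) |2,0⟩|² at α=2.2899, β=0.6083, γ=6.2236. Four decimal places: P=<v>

P=0.2602

Split into d^2_{0,0}(β=0.6083) × two z-phases.
Half-angle: c=0.954102, s=0.299482. N=√(2·2·2·2)=4.000000
k: max(0,(0)−(0))=0 … min(2+(0),2−(0))=2
  k=0: (−1)^0·4.0000/(4)·0.9541^4·0.2995^0 = +0.828665
  k=1: (−1)^1·4.0000/(1)·0.9541^2·0.2995^2 = -0.326582
  k=2: (−1)^2·4.0000/(4)·0.9541^0·0.2995^4 = +0.008044
d^2_{0,0}(0.6083) = +0.828665 -0.326582 +0.008044 = +0.510128
|D^2_{0,0}|² = |d^2_{0,0}(β)|² = (+0.510128)² = 0.260230 (the z-rotation phases have unit modulus)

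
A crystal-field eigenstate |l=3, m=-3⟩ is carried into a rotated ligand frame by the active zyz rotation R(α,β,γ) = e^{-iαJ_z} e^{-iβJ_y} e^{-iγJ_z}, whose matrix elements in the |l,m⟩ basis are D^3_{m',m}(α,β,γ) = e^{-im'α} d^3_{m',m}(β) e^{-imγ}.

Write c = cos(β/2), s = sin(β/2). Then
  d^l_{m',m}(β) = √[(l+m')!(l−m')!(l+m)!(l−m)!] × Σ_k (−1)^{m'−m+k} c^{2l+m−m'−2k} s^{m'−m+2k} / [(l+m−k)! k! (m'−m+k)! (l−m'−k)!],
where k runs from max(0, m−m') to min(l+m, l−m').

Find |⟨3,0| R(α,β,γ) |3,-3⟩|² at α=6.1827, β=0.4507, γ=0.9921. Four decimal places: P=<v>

First d^3_{0,-3}(β=0.4507), then the phase factors e^{-i(0)α} and e^{-i(-3)γ}:
With c≡cos(β/2)=0.974716 and s≡sin(β/2)=0.223448, N=[6·6·1·720]^{1/2}=160.996894
k∈{0} keeps every argument non-negative
  k=0: (−1)^3·160.9969/(36)·0.9747^3·0.2234^3 = -0.046204
d^3_{0,-3}(0.4507) = -0.046204
|D^3_{0,-3}|² = |d^3_{0,-3}(β)|² = (-0.046204)² = 0.002135 (the z-rotation phases have unit modulus)

P=0.0021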